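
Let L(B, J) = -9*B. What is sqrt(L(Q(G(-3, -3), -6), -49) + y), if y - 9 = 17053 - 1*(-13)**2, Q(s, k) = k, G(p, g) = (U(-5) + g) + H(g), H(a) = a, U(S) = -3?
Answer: 3*sqrt(1883) ≈ 130.18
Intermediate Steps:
G(p, g) = -3 + 2*g (G(p, g) = (-3 + g) + g = -3 + 2*g)
y = 16893 (y = 9 + (17053 - 1*(-13)**2) = 9 + (17053 - 1*169) = 9 + (17053 - 169) = 9 + 16884 = 16893)
sqrt(L(Q(G(-3, -3), -6), -49) + y) = sqrt(-9*(-6) + 16893) = sqrt(54 + 16893) = sqrt(16947) = 3*sqrt(1883)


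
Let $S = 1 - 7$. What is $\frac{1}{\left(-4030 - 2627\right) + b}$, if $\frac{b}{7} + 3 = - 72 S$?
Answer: $- \frac{1}{3654} \approx -0.00027367$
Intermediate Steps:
$S = -6$
$b = 3003$ ($b = -21 + 7 \left(\left(-72\right) \left(-6\right)\right) = -21 + 7 \cdot 432 = -21 + 3024 = 3003$)
$\frac{1}{\left(-4030 - 2627\right) + b} = \frac{1}{\left(-4030 - 2627\right) + 3003} = \frac{1}{-6657 + 3003} = \frac{1}{-3654} = - \frac{1}{3654}$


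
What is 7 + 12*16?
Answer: 199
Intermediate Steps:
7 + 12*16 = 7 + 192 = 199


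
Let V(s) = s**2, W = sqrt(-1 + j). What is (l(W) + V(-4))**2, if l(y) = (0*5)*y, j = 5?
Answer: 256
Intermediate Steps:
W = 2 (W = sqrt(-1 + 5) = sqrt(4) = 2)
l(y) = 0 (l(y) = 0*y = 0)
(l(W) + V(-4))**2 = (0 + (-4)**2)**2 = (0 + 16)**2 = 16**2 = 256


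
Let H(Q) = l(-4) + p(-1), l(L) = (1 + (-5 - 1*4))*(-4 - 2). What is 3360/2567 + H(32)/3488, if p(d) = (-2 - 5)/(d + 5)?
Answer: 47353615/35814784 ≈ 1.3222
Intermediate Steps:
p(d) = -7/(5 + d)
l(L) = 48 (l(L) = (1 + (-5 - 4))*(-6) = (1 - 9)*(-6) = -8*(-6) = 48)
H(Q) = 185/4 (H(Q) = 48 - 7/(5 - 1) = 48 - 7/4 = 185/4)
3360/2567 + H(32)/3488 = 3360/2567 + (185/4)/3488 = 3360*(1/2567) + (185/4)*(1/3488) = 3360/2567 + 185/13952 = 47353615/35814784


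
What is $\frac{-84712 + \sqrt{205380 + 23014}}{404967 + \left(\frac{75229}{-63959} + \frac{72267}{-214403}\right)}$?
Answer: $- \frac{1522484641048}{7278233706013} + \frac{17972479 \sqrt{228394}}{7278233706013} \approx -0.208$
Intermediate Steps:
$\frac{-84712 + \sqrt{205380 + 23014}}{404967 + \left(\frac{75229}{-63959} + \frac{72267}{-214403}\right)} = \frac{-84712 + \sqrt{228394}}{404967 + \left(75229 \left(- \frac{1}{63959}\right) + 72267 \left(- \frac{1}{214403}\right)\right)} = \frac{-84712 + \sqrt{228394}}{404967 - \frac{27197180}{17972479}} = \frac{-84712 + \sqrt{228394}}{\frac{7278233706013}{17972479}} = \left(-84712 + \sqrt{228394}\right) \frac{17972479}{7278233706013} = - \frac{1522484641048}{7278233706013} + \frac{17972479 \sqrt{228394}}{7278233706013}$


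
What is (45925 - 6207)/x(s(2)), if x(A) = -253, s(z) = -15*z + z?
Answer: -39718/253 ≈ -156.99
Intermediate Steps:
s(z) = -14*z
(45925 - 6207)/x(s(2)) = (45925 - 6207)/(-253) = 39718*(-1/253) = -39718/253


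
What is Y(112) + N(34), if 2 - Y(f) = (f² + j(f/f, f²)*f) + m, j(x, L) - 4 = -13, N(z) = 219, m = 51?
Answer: -11366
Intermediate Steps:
j(x, L) = -9 (j(x, L) = 4 - 13 = -9)
Y(f) = -49 - f² + 9*f (Y(f) = 2 - ((f² - 9*f) + 51) = 2 - (51 + f² - 9*f) = 2 + (-51 - f² + 9*f) = -49 - f² + 9*f)
Y(112) + N(34) = (-49 - 1*112² + 9*112) + 219 = (-49 - 1*12544 + 1008) + 219 = (-49 - 12544 + 1008) + 219 = -11585 + 219 = -11366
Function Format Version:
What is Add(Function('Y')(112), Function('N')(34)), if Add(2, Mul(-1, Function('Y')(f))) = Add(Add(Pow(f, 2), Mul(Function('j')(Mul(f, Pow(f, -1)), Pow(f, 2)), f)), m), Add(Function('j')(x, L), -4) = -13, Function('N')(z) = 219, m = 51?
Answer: -11366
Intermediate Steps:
Function('j')(x, L) = -9 (Function('j')(x, L) = Add(4, -13) = -9)
Function('Y')(f) = Add(-49, Mul(-1, Pow(f, 2)), Mul(9, f)) (Function('Y')(f) = Add(2, Mul(-1, Add(Add(Pow(f, 2), Mul(-9, f)), 51))) = Add(2, Mul(-1, Add(51, Pow(f, 2), Mul(-9, f)))) = Add(2, Add(-51, Mul(-1, Pow(f, 2)), Mul(9, f))) = Add(-49, Mul(-1, Pow(f, 2)), Mul(9, f)))
Add(Function('Y')(112), Function('N')(34)) = Add(Add(-49, Mul(-1, Pow(112, 2)), Mul(9, 112)), 219) = Add(Add(-49, Mul(-1, 12544), 1008), 219) = Add(Add(-49, -12544, 1008), 219) = Add(-11585, 219) = -11366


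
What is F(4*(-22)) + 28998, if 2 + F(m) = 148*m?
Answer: 15972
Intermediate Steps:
F(m) = -2 + 148*m
F(4*(-22)) + 28998 = (-2 + 148*(4*(-22))) + 28998 = (-2 + 148*(-88)) + 28998 = (-2 - 13024) + 28998 = -13026 + 28998 = 15972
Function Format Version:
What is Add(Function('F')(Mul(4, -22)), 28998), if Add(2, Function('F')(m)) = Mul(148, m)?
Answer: 15972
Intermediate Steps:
Function('F')(m) = Add(-2, Mul(148, m))
Add(Function('F')(Mul(4, -22)), 28998) = Add(Add(-2, Mul(148, Mul(4, -22))), 28998) = Add(Add(-2, Mul(148, -88)), 28998) = Add(Add(-2, -13024), 28998) = Add(-13026, 28998) = 15972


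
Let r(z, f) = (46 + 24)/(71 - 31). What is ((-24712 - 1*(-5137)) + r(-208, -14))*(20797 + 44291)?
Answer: -1273983696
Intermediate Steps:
r(z, f) = 7/4 (r(z, f) = 70/40 = 70*(1/40) = 7/4)
((-24712 - 1*(-5137)) + r(-208, -14))*(20797 + 44291) = ((-24712 - 1*(-5137)) + 7/4)*(20797 + 44291) = ((-24712 + 5137) + 7/4)*65088 = (-19575 + 7/4)*65088 = -78293/4*65088 = -1273983696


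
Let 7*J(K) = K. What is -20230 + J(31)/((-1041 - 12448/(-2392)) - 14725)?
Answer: -667334018849/32987346 ≈ -20230.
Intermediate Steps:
J(K) = K/7
-20230 + J(31)/((-1041 - 12448/(-2392)) - 14725) = -20230 + ((⅐)*31)/((-1041 - 12448/(-2392)) - 14725) = -20230 + 31/(7*((-1041 - 12448*(-1/2392)) - 14725)) = -20230 + 31/(7*((-1041 + 1556/299) - 14725)) = -20230 + 31/(7*(-309703/299 - 14725)) = -20230 + 31/(7*(-4712478/299)) = -20230 + (31/7)*(-299/4712478) = -20230 - 9269/32987346 = -667334018849/32987346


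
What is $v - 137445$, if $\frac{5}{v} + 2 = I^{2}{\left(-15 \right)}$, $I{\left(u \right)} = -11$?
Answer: $- \frac{16355950}{119} \approx -1.3745 \cdot 10^{5}$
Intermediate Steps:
$v = \frac{5}{119}$ ($v = \frac{5}{-2 + \left(-11\right)^{2}} = \frac{5}{-2 + 121} = \frac{5}{119} \approx 0.042017$)
$v - 137445 = \frac{5}{119} - 137445 = - \frac{16355950}{119}$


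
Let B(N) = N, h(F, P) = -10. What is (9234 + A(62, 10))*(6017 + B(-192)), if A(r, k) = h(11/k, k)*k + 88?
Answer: 53718150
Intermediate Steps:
A(r, k) = 88 - 10*k (A(r, k) = -10*k + 88 = 88 - 10*k)
(9234 + A(62, 10))*(6017 + B(-192)) = (9234 + (88 - 10*10))*(6017 - 192) = (9234 + (88 - 100))*5825 = (9234 - 12)*5825 = 9222*5825 = 53718150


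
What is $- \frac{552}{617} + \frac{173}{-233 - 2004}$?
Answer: $- \frac{1341565}{1380229} \approx -0.97199$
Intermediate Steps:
$- \frac{552}{617} + \frac{173}{-233 - 2004} = \left(-552\right) \frac{1}{617} + \frac{173}{-233 - 2004} = - \frac{552}{617} + \frac{173}{-2237} = - \frac{552}{617} + 173 \left(- \frac{1}{2237}\right) = - \frac{552}{617} - \frac{173}{2237} = - \frac{1341565}{1380229}$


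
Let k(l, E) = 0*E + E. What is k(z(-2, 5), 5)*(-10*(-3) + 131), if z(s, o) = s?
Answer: 805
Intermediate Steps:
k(l, E) = E (k(l, E) = 0 + E = E)
k(z(-2, 5), 5)*(-10*(-3) + 131) = 5*(-10*(-3) + 131) = 5*(30 + 131) = 5*161 = 805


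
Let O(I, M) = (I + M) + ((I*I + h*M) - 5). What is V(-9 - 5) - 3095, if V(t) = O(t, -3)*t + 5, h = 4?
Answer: -5358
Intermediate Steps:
O(I, M) = -5 + I + I² + 5*M (O(I, M) = (I + M) + ((I*I + 4*M) - 5) = (I + M) + ((I² + 4*M) - 5) = (I + M) + (-5 + I² + 4*M) = -5 + I + I² + 5*M)
V(t) = 5 + t*(-20 + t + t²) (V(t) = (-5 + t + t² + 5*(-3))*t + 5 = (-5 + t + t² - 15)*t + 5 = (-20 + t + t²)*t + 5 = t*(-20 + t + t²) + 5 = 5 + t*(-20 + t + t²))
V(-9 - 5) - 3095 = (5 + (-9 - 5)*(-20 + (-9 - 5) + (-9 - 5)²)) - 3095 = (5 - 14*(-20 - 14 + (-14)²)) - 3095 = (5 - 14*(-20 - 14 + 196)) - 3095 = (5 - 14*162) - 3095 = (5 - 2268) - 3095 = -2263 - 3095 = -5358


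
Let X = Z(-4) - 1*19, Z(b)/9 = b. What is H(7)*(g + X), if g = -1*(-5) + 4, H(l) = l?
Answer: -322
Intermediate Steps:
Z(b) = 9*b
g = 9 (g = 5 + 4 = 9)
X = -55 (X = 9*(-4) - 1*19 = -36 - 19 = -55)
H(7)*(g + X) = 7*(9 - 55) = 7*(-46) = -322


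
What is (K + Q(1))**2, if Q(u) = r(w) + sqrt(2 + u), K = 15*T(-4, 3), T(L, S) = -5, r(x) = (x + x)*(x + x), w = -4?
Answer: (-11 + sqrt(3))**2 ≈ 85.895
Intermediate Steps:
r(x) = 4*x**2 (r(x) = (2*x)*(2*x) = 4*x**2)
K = -75 (K = 15*(-5) = -75)
Q(u) = 64 + sqrt(2 + u) (Q(u) = 4*(-4)**2 + sqrt(2 + u) = 4*16 + sqrt(2 + u) = 64 + sqrt(2 + u))
(K + Q(1))**2 = (-75 + (64 + sqrt(2 + 1)))**2 = (-75 + (64 + sqrt(3)))**2 = (-11 + sqrt(3))**2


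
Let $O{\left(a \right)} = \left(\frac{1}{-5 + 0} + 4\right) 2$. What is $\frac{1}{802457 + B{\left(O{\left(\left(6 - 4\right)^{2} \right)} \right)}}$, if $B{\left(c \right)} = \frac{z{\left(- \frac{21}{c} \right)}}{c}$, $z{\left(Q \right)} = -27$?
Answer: $\frac{38}{30493231} \approx 1.2462 \cdot 10^{-6}$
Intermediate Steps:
$O{\left(a \right)} = \frac{38}{5}$ ($O{\left(a \right)} = \left(\frac{1}{-5} + 4\right) 2 = \left(- \frac{1}{5} + 4\right) 2 = \frac{19}{5} \cdot 2 = \frac{38}{5}$)
$B{\left(c \right)} = - \frac{27}{c}$
$\frac{1}{802457 + B{\left(O{\left(\left(6 - 4\right)^{2} \right)} \right)}} = \frac{1}{802457 - \frac{27}{\frac{38}{5}}} = \frac{1}{802457 - \frac{135}{38}} = \frac{1}{\frac{30493231}{38}} = \frac{38}{30493231}$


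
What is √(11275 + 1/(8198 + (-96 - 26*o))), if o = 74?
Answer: √430340643278/6178 ≈ 106.18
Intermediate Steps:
√(11275 + 1/(8198 + (-96 - 26*o))) = √(11275 + 1/(8198 + (-96 - 26*74))) = √(11275 + 1/(8198 + (-96 - 1924))) = √(11275 + 1/(8198 - 2020)) = √(11275 + 1/6178) = √(69656951/6178) = √430340643278/6178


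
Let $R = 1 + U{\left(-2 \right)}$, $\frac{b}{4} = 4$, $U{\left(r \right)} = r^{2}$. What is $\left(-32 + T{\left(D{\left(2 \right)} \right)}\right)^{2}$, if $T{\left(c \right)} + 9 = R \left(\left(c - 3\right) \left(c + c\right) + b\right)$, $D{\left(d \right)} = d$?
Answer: $361$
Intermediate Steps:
$b = 16$ ($b = 4 \cdot 4 = 16$)
$R = 5$ ($R = 1 + \left(-2\right)^{2} = 1 + 4 = 5$)
$T{\left(c \right)} = 71 + 10 c \left(-3 + c\right)$ ($T{\left(c \right)} = -9 + 5 \left(\left(c - 3\right) \left(c + c\right) + 16\right) = -9 + 5 \left(\left(-3 + c\right) 2 c + 16\right) = -9 + 5 \left(2 c \left(-3 + c\right) + 16\right) = -9 + 5 \left(16 + 2 c \left(-3 + c\right)\right) = -9 + \left(80 + 10 c \left(-3 + c\right)\right) = 71 + 10 c \left(-3 + c\right)$)
$\left(-32 + T{\left(D{\left(2 \right)} \right)}\right)^{2} = \left(-32 + \left(71 - 60 + 10 \cdot 2^{2}\right)\right)^{2} = \left(-32 + \left(71 - 60 + 10 \cdot 4\right)\right)^{2} = \left(-32 + \left(71 - 60 + 40\right)\right)^{2} = \left(-32 + 51\right)^{2} = 19^{2} = 361$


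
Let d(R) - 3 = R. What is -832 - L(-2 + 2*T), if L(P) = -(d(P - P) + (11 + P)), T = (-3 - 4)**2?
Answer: -722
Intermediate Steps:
d(R) = 3 + R
T = 49 (T = (-7)**2 = 49)
L(P) = -14 - P (L(P) = -((3 + (P - P)) + (11 + P)) = -((3 + 0) + (11 + P)) = -(3 + (11 + P)) = -(14 + P) = -14 - P)
-832 - L(-2 + 2*T) = -832 - (-14 - (-2 + 2*49)) = -832 - (-14 - (-2 + 98)) = -832 - (-14 - 1*96) = -832 - (-14 - 96) = -832 - 1*(-110) = -832 + 110 = -722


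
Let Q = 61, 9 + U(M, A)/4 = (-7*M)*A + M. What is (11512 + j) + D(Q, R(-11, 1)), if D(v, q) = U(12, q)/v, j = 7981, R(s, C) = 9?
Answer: 1186061/61 ≈ 19444.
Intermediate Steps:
U(M, A) = -36 + 4*M - 28*A*M (U(M, A) = -36 + 4*((-7*M)*A + M) = -36 + 4*(-7*A*M + M) = -36 + 4*(M - 7*A*M) = -36 + (4*M - 28*A*M) = -36 + 4*M - 28*A*M)
D(v, q) = (12 - 336*q)/v (D(v, q) = (-36 + 4*12 - 28*q*12)/v = (-36 + 48 - 336*q)/v = (12 - 336*q)/v)
(11512 + j) + D(Q, R(-11, 1)) = (11512 + 7981) + 12*(1 - 28*9)/61 = 19493 + 12*(1/61)*(1 - 252) = 19493 + 12*(1/61)*(-251) = 19493 - 3012/61 = 1186061/61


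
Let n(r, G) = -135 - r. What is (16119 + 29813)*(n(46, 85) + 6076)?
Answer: 270769140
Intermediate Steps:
(16119 + 29813)*(n(46, 85) + 6076) = (16119 + 29813)*((-135 - 1*46) + 6076) = 45932*((-135 - 46) + 6076) = 45932*(-181 + 6076) = 45932*5895 = 270769140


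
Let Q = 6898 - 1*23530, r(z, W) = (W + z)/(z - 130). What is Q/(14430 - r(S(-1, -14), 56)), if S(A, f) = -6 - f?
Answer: -507276/440131 ≈ -1.1526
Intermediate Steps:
r(z, W) = (W + z)/(-130 + z)
Q = -16632 (Q = 6898 - 23530 = -16632)
Q/(14430 - r(S(-1, -14), 56)) = -16632/(14430 - (56 + (-6 - 1*(-14)))/(-130 + (-6 - 1*(-14)))) = -16632/(14430 - (56 + (-6 + 14))/(-130 + (-6 + 14))) = -16632/(14430 - (56 + 8)/(-130 + 8)) = -16632/(14430 - 64/(-122)) = -16632/(14430 - (-1)*64/122) = -16632/(14430 - 1*(-32/61)) = -16632/(14430 + 32/61) = -16632/880262/61 = -16632*61/880262 = -507276/440131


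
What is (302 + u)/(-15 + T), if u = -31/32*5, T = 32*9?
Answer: 9509/8736 ≈ 1.0885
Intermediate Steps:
T = 288
u = -155/32 (u = -31*1/32*5 = -31/32*5 = -155/32 ≈ -4.8438)
(302 + u)/(-15 + T) = (302 - 155/32)/(-15 + 288) = (9509/32)/273 = (9509/32)*(1/273) = 9509/8736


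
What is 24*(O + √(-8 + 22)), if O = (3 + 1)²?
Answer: 384 + 24*√14 ≈ 473.80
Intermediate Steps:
O = 16 (O = 4² = 16)
24*(O + √(-8 + 22)) = 24*(16 + √(-8 + 22)) = 24*(16 + √14) = 384 + 24*√14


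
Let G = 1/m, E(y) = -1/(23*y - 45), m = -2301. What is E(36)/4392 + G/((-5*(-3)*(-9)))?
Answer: 38621/13188319560 ≈ 2.9284e-6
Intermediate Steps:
E(y) = -1/(-45 + 23*y)
G = -1/2301 (G = 1/(-2301) = -1/2301 ≈ -0.00043459)
E(36)/4392 + G/((-5*(-3)*(-9))) = -1/(-45 + 23*36)/4392 - 1/(2301*(-5*(-3)*(-9))) = -1/(-45 + 828)*(1/4392) - 1/(2301*(15*(-9))) = -1/783*(1/4392) - 1/2301/(-135) = -1*1/783*(1/4392) - 1/2301*(-1/135) = -1/783*1/4392 + 1/310635 = -1/3438936 + 1/310635 = 38621/13188319560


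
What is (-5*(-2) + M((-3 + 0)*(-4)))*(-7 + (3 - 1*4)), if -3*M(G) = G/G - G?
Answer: -328/3 ≈ -109.33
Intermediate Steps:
M(G) = -⅓ + G/3 (M(G) = -(G/G - G)/3 = -(1 - G)/3 = -⅓ + G/3)
(-5*(-2) + M((-3 + 0)*(-4)))*(-7 + (3 - 1*4)) = (-5*(-2) + (-⅓ + ((-3 + 0)*(-4))/3))*(-7 + (3 - 1*4)) = (10 + (-⅓ + (-3*(-4))/3))*(-7 + (3 - 4)) = (10 + (-⅓ + (⅓)*12))*(-7 - 1) = (10 + (-⅓ + 4))*(-8) = (10 + 11/3)*(-8) = (41/3)*(-8) = -328/3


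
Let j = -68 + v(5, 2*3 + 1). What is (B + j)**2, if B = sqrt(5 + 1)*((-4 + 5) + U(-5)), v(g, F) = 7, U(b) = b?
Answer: 3817 + 488*sqrt(6) ≈ 5012.4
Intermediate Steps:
j = -61 (j = -68 + 7 = -61)
B = -4*sqrt(6) (B = sqrt(5 + 1)*((-4 + 5) - 5) = sqrt(6)*(1 - 5) = sqrt(6)*(-4) = -4*sqrt(6) ≈ -9.7980)
(B + j)**2 = (-4*sqrt(6) - 61)**2 = (-61 - 4*sqrt(6))**2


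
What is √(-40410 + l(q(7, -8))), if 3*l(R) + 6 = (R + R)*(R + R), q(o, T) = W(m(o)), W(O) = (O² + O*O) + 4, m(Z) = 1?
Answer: 2*I*√10091 ≈ 200.91*I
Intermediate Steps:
W(O) = 4 + 2*O² (W(O) = (O² + O²) + 4 = 2*O² + 4 = 4 + 2*O²)
q(o, T) = 6 (q(o, T) = 4 + 2*1² = 4 + 2*1 = 4 + 2 = 6)
l(R) = -2 + 4*R²/3 (l(R) = -2 + ((R + R)*(R + R))/3 = -2 + ((2*R)*(2*R))/3 = -2 + (4*R²)/3 = -2 + 4*R²/3)
√(-40410 + l(q(7, -8))) = √(-40410 + (-2 + (4/3)*6²)) = √(-40410 + (-2 + (4/3)*36)) = √(-40410 + (-2 + 48)) = √(-40410 + 46) = √(-40364) = 2*I*√10091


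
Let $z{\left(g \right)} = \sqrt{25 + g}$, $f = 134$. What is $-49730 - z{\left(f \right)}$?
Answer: $-49730 - \sqrt{159} \approx -49743.0$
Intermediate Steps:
$-49730 - z{\left(f \right)} = -49730 - \sqrt{25 + 134} = -49730 - \sqrt{159}$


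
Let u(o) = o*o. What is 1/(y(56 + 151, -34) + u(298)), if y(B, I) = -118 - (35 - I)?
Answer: 1/88617 ≈ 1.1285e-5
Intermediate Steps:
y(B, I) = -153 + I (y(B, I) = -118 + (-35 + I) = -153 + I)
u(o) = o**2
1/(y(56 + 151, -34) + u(298)) = 1/((-153 - 34) + 298**2) = 1/(-187 + 88804) = 1/88617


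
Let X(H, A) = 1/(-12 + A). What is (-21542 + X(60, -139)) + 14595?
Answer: -1048998/151 ≈ -6947.0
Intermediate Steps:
(-21542 + X(60, -139)) + 14595 = (-21542 + 1/(-12 - 139)) + 14595 = (-21542 + 1/(-151)) + 14595 = (-21542 - 1/151) + 14595 = -3252843/151 + 14595 = -1048998/151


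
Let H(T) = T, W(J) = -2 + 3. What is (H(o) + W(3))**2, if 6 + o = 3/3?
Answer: 16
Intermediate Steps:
W(J) = 1
o = -5 (o = -6 + 3/3 = -6 + 3*(1/3) = -6 + 1 = -5)
(H(o) + W(3))**2 = (-5 + 1)**2 = (-4)**2 = 16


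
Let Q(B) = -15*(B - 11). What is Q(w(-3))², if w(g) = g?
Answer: 44100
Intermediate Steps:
Q(B) = 165 - 15*B (Q(B) = -15*(-11 + B) = 165 - 15*B)
Q(w(-3))² = (165 - 15*(-3))² = (165 + 45)² = 210² = 44100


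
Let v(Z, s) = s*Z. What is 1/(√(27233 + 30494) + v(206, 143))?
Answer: 29458/867716037 - √57727/867716037 ≈ 3.3672e-5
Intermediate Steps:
v(Z, s) = Z*s
1/(√(27233 + 30494) + v(206, 143)) = 1/(√(27233 + 30494) + 206*143) = 1/(√57727 + 29458) = 1/(29458 + √57727)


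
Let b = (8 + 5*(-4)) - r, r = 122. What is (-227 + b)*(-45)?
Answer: 16245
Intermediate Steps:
b = -134 (b = (8 + 5*(-4)) - 1*122 = (8 - 20) - 122 = -12 - 122 = -134)
(-227 + b)*(-45) = (-227 - 134)*(-45) = -361*(-45) = 16245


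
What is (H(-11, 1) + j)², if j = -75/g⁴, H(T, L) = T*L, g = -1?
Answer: 7396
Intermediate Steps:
H(T, L) = L*T
j = -75 (j = -75/((-1)⁴) = -75/1 = -75*1 = -75)
(H(-11, 1) + j)² = (1*(-11) - 75)² = (-11 - 75)² = (-86)² = 7396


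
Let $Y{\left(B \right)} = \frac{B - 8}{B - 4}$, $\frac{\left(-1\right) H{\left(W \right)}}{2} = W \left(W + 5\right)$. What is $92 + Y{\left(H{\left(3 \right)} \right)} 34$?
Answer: $\frac{1672}{13} \approx 128.62$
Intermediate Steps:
$H{\left(W \right)} = - 2 W \left(5 + W\right)$ ($H{\left(W \right)} = - 2 W \left(W + 5\right) = - 2 W \left(5 + W\right)$)
$Y{\left(B \right)} = \frac{-8 + B}{-4 + B}$
$92 + Y{\left(H{\left(3 \right)} \right)} 34 = 92 + \frac{-8 - 6 \left(5 + 3\right)}{-4 - 6 \left(5 + 3\right)} 34 = 92 + \frac{-8 - 6 \cdot 8}{-4 - 6 \cdot 8} \cdot 34 = 92 + \frac{-8 - 48}{-4 - 48} \cdot 34 = 92 + \frac{1}{-52} \left(-56\right) 34 = 92 + \left(- \frac{1}{52}\right) \left(-56\right) 34 = 92 + \frac{14}{13} \cdot 34 = 92 + \frac{476}{13} = \frac{1672}{13}$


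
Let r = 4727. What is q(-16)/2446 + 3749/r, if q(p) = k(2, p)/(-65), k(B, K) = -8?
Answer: 1828501/2305355 ≈ 0.79315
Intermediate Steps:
q(p) = 8/65 (q(p) = -8/(-65) = -8*(-1/65) = 8/65)
q(-16)/2446 + 3749/r = (8/65)/2446 + 3749/4727 = (8/65)*(1/2446) + 3749*(1/4727) = 4/79495 + 23/29 = 1828501/2305355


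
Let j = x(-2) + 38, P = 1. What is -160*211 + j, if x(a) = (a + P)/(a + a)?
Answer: -134887/4 ≈ -33722.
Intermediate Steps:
x(a) = (1 + a)/(2*a) (x(a) = (a + 1)/(a + a) = (1 + a)/((2*a)) = (1 + a)*(1/(2*a)) = (1 + a)/(2*a))
j = 153/4 (j = (½)*(1 - 2)/(-2) + 38 = (½)*(-½)*(-1) + 38 = ¼ + 38 = 153/4 ≈ 38.250)
-160*211 + j = -160*211 + 153/4 = -33760 + 153/4 = -134887/4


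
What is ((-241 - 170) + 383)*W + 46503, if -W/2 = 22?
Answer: 47735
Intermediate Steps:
W = -44 (W = -2*22 = -44)
((-241 - 170) + 383)*W + 46503 = ((-241 - 170) + 383)*(-44) + 46503 = (-411 + 383)*(-44) + 46503 = -28*(-44) + 46503 = 1232 + 46503 = 47735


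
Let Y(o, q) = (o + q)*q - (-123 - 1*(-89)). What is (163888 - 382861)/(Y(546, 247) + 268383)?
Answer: -218973/464288 ≈ -0.47163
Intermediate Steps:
Y(o, q) = 34 + q*(o + q) (Y(o, q) = q*(o + q) - (-123 + 89) = q*(o + q) - 1*(-34) = q*(o + q) + 34 = 34 + q*(o + q))
(163888 - 382861)/(Y(546, 247) + 268383) = (163888 - 382861)/((34 + 247² + 546*247) + 268383) = -218973/((34 + 61009 + 134862) + 268383) = -218973/(195905 + 268383) = -218973/464288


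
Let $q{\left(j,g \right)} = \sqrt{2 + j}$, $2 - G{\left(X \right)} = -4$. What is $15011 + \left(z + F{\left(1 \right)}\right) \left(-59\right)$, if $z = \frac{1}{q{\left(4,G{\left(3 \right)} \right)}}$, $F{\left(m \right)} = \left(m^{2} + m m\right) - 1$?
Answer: $14952 - \frac{59 \sqrt{6}}{6} \approx 14928.0$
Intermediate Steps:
$G{\left(X \right)} = 6$ ($G{\left(X \right)} = 2 - -4 = 2 + 4 = 6$)
$F{\left(m \right)} = -1 + 2 m^{2}$ ($F{\left(m \right)} = \left(m^{2} + m^{2}\right) - 1 = 2 m^{2} - 1 = -1 + 2 m^{2}$)
$z = \frac{\sqrt{6}}{6}$ ($z = \frac{1}{\sqrt{2 + 4}} = \frac{1}{\sqrt{6}} = \frac{\sqrt{6}}{6} \approx 0.40825$)
$15011 + \left(z + F{\left(1 \right)}\right) \left(-59\right) = 15011 + \left(\frac{\sqrt{6}}{6} - \left(1 - 2 \cdot 1^{2}\right)\right) \left(-59\right) = 15011 + \left(\frac{\sqrt{6}}{6} + \left(-1 + 2 \cdot 1\right)\right) \left(-59\right) = 15011 + \left(\frac{\sqrt{6}}{6} + \left(-1 + 2\right)\right) \left(-59\right) = 15011 + \left(\frac{\sqrt{6}}{6} + 1\right) \left(-59\right) = 15011 + \left(1 + \frac{\sqrt{6}}{6}\right) \left(-59\right) = 15011 - \left(59 + \frac{59 \sqrt{6}}{6}\right) = 14952 - \frac{59 \sqrt{6}}{6}$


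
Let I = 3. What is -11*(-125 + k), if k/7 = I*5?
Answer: 220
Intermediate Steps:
k = 105 (k = 7*(3*5) = 7*15 = 105)
-11*(-125 + k) = -11*(-125 + 105) = -11*(-20) = 220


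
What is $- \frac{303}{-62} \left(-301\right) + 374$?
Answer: $- \frac{68015}{62} \approx -1097.0$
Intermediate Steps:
$- \frac{303}{-62} \left(-301\right) + 374 = \left(-303\right) \left(- \frac{1}{62}\right) \left(-301\right) + 374 = \frac{303}{62} \left(-301\right) + 374 = - \frac{91203}{62} + 374 = - \frac{68015}{62}$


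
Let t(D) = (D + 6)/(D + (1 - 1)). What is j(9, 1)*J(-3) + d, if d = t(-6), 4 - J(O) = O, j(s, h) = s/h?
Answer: 63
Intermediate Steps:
J(O) = 4 - O
t(D) = (6 + D)/D (t(D) = (6 + D)/(D + 0) = (6 + D)/D)
d = 0 (d = (6 - 6)/(-6) = -1/6*0 = 0)
j(9, 1)*J(-3) + d = (9/1)*(4 - 1*(-3)) + 0 = (9*1)*(4 + 3) + 0 = 9*7 + 0 = 63 + 0 = 63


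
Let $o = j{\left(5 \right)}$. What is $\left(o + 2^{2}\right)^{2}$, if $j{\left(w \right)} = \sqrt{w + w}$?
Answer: $\left(4 + \sqrt{10}\right)^{2} \approx 51.298$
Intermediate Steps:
$j{\left(w \right)} = \sqrt{2} \sqrt{w}$ ($j{\left(w \right)} = \sqrt{2 w} = \sqrt{2} \sqrt{w}$)
$o = \sqrt{10}$ ($o = \sqrt{2} \sqrt{5} = \sqrt{10} \approx 3.1623$)
$\left(o + 2^{2}\right)^{2} = \left(\sqrt{10} + 2^{2}\right)^{2} = \left(\sqrt{10} + 4\right)^{2} = \left(4 + \sqrt{10}\right)^{2}$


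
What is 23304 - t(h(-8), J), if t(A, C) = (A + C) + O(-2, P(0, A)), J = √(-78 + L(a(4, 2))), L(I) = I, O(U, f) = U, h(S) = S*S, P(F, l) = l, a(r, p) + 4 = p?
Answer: 23242 - 4*I*√5 ≈ 23242.0 - 8.9443*I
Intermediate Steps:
a(r, p) = -4 + p
h(S) = S²
J = 4*I*√5 (J = √(-78 + (-4 + 2)) = √(-78 - 2) = √(-80) = 4*I*√5 ≈ 8.9443*I)
t(A, C) = -2 + A + C (t(A, C) = (A + C) - 2 = -2 + A + C)
23304 - t(h(-8), J) = 23304 - (-2 + (-8)² + 4*I*√5) = 23304 - (-2 + 64 + 4*I*√5) = 23304 - (62 + 4*I*√5) = 23304 + (-62 - 4*I*√5) = 23242 - 4*I*√5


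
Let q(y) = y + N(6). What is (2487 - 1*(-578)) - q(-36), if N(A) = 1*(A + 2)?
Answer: 3093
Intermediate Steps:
N(A) = 2 + A (N(A) = 1*(2 + A) = 2 + A)
q(y) = 8 + y (q(y) = y + (2 + 6) = y + 8 = 8 + y)
(2487 - 1*(-578)) - q(-36) = (2487 - 1*(-578)) - (8 - 36) = (2487 + 578) - 1*(-28) = 3065 + 28 = 3093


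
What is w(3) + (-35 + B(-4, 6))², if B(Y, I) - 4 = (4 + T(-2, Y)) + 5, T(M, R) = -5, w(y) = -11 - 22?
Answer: 696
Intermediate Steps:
w(y) = -33
B(Y, I) = 8 (B(Y, I) = 4 + ((4 - 5) + 5) = 4 + (-1 + 5) = 4 + 4 = 8)
w(3) + (-35 + B(-4, 6))² = -33 + (-35 + 8)² = -33 + (-27)² = -33 + 729 = 696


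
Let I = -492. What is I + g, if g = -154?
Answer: -646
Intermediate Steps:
I + g = -492 - 154 = -646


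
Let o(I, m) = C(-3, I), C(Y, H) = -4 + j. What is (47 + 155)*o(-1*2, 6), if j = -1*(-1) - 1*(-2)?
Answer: -202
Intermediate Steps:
j = 3 (j = 1 + 2 = 3)
C(Y, H) = -1 (C(Y, H) = -4 + 3 = -1)
o(I, m) = -1
(47 + 155)*o(-1*2, 6) = (47 + 155)*(-1) = 202*(-1) = -202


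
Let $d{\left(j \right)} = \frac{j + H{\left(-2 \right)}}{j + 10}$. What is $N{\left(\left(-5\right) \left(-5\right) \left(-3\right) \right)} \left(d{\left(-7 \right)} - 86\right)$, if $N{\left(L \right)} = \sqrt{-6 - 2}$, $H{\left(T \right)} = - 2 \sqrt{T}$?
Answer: $\frac{8}{3} - \frac{530 i \sqrt{2}}{3} \approx 2.6667 - 249.84 i$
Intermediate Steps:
$N{\left(L \right)} = 2 i \sqrt{2}$ ($N{\left(L \right)} = \sqrt{-8} = 2 i \sqrt{2}$)
$d{\left(j \right)} = \frac{j - 2 i \sqrt{2}}{10 + j}$ ($d{\left(j \right)} = \frac{j - 2 \sqrt{-2}}{j + 10} = \frac{j - 2 i \sqrt{2}}{10 + j}$)
$N{\left(\left(-5\right) \left(-5\right) \left(-3\right) \right)} \left(d{\left(-7 \right)} - 86\right) = 2 i \sqrt{2} \left(\frac{-7 - 2 i \sqrt{2}}{10 - 7} - 86\right) = 2 i \sqrt{2} \left(\frac{-7 - 2 i \sqrt{2}}{3} - 86\right) = 2 i \sqrt{2} \left(\left(- \frac{7}{3} - \frac{2 i \sqrt{2}}{3}\right) - 86\right) = 2 i \sqrt{2} \left(- \frac{265}{3} - \frac{2 i \sqrt{2}}{3}\right)$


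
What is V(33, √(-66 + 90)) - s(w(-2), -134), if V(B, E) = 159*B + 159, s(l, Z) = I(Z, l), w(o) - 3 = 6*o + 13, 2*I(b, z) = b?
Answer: 5473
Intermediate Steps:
I(b, z) = b/2
w(o) = 16 + 6*o (w(o) = 3 + (6*o + 13) = 3 + (13 + 6*o) = 16 + 6*o)
s(l, Z) = Z/2
V(B, E) = 159 + 159*B
V(33, √(-66 + 90)) - s(w(-2), -134) = (159 + 159*33) - (-134)/2 = (159 + 5247) - 1*(-67) = 5406 + 67 = 5473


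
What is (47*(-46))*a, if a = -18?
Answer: 38916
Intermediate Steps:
(47*(-46))*a = (47*(-46))*(-18) = -2162*(-18) = 38916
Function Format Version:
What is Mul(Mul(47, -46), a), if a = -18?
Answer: 38916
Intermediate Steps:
Mul(Mul(47, -46), a) = Mul(Mul(47, -46), -18) = Mul(-2162, -18) = 38916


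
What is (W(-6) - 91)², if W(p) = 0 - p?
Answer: 7225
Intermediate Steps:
W(p) = -p
(W(-6) - 91)² = (-1*(-6) - 91)² = (6 - 91)² = (-85)² = 7225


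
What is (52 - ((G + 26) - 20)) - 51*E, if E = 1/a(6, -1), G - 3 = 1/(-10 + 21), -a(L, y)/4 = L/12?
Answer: 1505/22 ≈ 68.409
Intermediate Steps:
a(L, y) = -L/3 (a(L, y) = -4*L/12 = -L/3)
G = 34/11 (G = 3 + 1/(-10 + 21) = 3 + 1/11 = 34/11 ≈ 3.0909)
E = -1/2 (E = 1/(-1/3*6) = 1/(-2) = -1/2 ≈ -0.50000)
(52 - ((G + 26) - 20)) - 51*E = (52 - ((34/11 + 26) - 20)) - 51*(-1/2) = (52 - (320/11 - 20)) + 51/2 = (52 - 1*100/11) + 51/2 = (52 - 100/11) + 51/2 = 472/11 + 51/2 = 1505/22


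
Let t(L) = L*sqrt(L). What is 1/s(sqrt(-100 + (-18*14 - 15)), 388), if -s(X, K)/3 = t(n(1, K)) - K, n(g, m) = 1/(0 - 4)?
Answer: 24832/28904451 - 8*I/28904451 ≈ 0.00085911 - 2.7677e-7*I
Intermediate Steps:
n(g, m) = -1/4 (n(g, m) = 1/(-4) = -1/4)
t(L) = L**(3/2)
s(X, K) = 3*K + 3*I/8 (s(X, K) = -3*((-1/4)**(3/2) - K) = -3*(-I/8 - K) = -3*(-K - I/8) = 3*K + 3*I/8)
1/s(sqrt(-100 + (-18*14 - 15)), 388) = 1/(3*388 + 3*I/8) = 1/(1164 + 3*I/8) = 64*(1164 - 3*I/8)/86713353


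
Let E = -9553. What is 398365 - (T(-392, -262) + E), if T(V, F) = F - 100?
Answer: 408280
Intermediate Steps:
T(V, F) = -100 + F
398365 - (T(-392, -262) + E) = 398365 - ((-100 - 262) - 9553) = 398365 - (-362 - 9553) = 398365 - 1*(-9915) = 398365 + 9915 = 408280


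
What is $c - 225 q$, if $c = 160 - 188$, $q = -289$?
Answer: $64997$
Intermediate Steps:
$c = -28$
$c - 225 q = -28 - -65025 = -28 + 65025 = 64997$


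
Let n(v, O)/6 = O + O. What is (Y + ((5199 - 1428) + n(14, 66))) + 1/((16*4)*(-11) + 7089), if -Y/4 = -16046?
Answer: 438949596/6385 ≈ 68747.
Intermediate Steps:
Y = 64184 (Y = -4*(-16046) = 64184)
n(v, O) = 12*O (n(v, O) = 6*(O + O) = 6*(2*O) = 12*O)
(Y + ((5199 - 1428) + n(14, 66))) + 1/((16*4)*(-11) + 7089) = (64184 + ((5199 - 1428) + 12*66)) + 1/((16*4)*(-11) + 7089) = (64184 + (3771 + 792)) + 1/(64*(-11) + 7089) = (64184 + 4563) + 1/(-704 + 7089) = 68747 + 1/6385 = 438949596/6385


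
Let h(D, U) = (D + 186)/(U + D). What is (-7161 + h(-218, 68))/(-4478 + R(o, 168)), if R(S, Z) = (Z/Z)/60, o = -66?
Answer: 2148236/1343395 ≈ 1.5991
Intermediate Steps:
h(D, U) = (186 + D)/(D + U)
R(S, Z) = 1/60 (R(S, Z) = 1*(1/60) = 1/60)
(-7161 + h(-218, 68))/(-4478 + R(o, 168)) = (-7161 + (186 - 218)/(-218 + 68))/(-4478 + 1/60) = (-7161 - 32/(-150))/(-268679/60) = (-7161 - 1/150*(-32))*(-60/268679) = (-7161 + 16/75)*(-60/268679) = -537059/75*(-60/268679) = 2148236/1343395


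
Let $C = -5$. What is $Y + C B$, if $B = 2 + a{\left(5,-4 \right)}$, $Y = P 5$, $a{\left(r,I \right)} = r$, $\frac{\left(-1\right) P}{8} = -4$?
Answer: $125$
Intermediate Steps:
$P = 32$ ($P = \left(-8\right) \left(-4\right) = 32$)
$Y = 160$ ($Y = 32 \cdot 5 = 160$)
$B = 7$ ($B = 2 + 5 = 7$)
$Y + C B = 160 - 35 = 125$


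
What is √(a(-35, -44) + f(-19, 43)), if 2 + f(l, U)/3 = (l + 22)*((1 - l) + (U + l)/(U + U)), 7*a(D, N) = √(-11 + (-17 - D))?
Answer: √(15992130 + 12943*√7)/301 ≈ 13.300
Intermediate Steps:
a(D, N) = √(-28 - D)/7 (a(D, N) = √(-11 + (-17 - D))/7 = √(-28 - D)/7)
f(l, U) = -6 + 3*(22 + l)*(1 - l + (U + l)/(2*U)) (f(l, U) = -6 + 3*((l + 22)*((1 - l) + (U + l)/(U + U))) = -6 + 3*((22 + l)*((1 - l) + (U + l)/((2*U)))) = -6 + 3*((22 + l)*((1 - l) + (U + l)*(1/(2*U)))) = -6 + 3*((22 + l)*((1 - l) + (U + l)/(2*U))) = -6 + 3*((22 + l)*(1 - l + (U + l)/(2*U))) = -6 + 3*(22 + l)*(1 - l + (U + l)/(2*U)))
√(a(-35, -44) + f(-19, 43)) = √(√(-28 - 1*(-35))/7 + (3/2)*((-19)² + 22*(-19) - 1*43*(-62 + 2*(-19)² + 41*(-19)))/43) = √(√(-28 + 35)/7 + (3/2)*(1/43)*(361 - 418 - 1*43*(-62 + 2*361 - 779))) = √(√7/7 + (3/2)*(1/43)*(361 - 418 - 1*43*(-62 + 722 - 779))) = √(√7/7 + (3/2)*(1/43)*(361 - 418 - 1*43*(-119))) = √(√7/7 + (3/2)*(1/43)*(361 - 418 + 5117)) = √(√7/7 + (3/2)*(1/43)*5060) = √(√7/7 + 7590/43) = √(7590/43 + √7/7)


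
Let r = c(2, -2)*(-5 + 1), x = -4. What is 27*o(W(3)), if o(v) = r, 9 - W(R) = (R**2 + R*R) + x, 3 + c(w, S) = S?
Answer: 540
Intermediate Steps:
c(w, S) = -3 + S
W(R) = 13 - 2*R**2 (W(R) = 9 - ((R**2 + R*R) - 4) = 9 - ((R**2 + R**2) - 4) = 9 - (2*R**2 - 4) = 9 - (-4 + 2*R**2) = 9 + (4 - 2*R**2) = 13 - 2*R**2)
r = 20 (r = (-3 - 2)*(-5 + 1) = -5*(-4) = 20)
o(v) = 20
27*o(W(3)) = 27*20 = 540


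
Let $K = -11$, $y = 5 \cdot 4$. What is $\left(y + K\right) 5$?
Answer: $45$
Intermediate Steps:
$y = 20$
$\left(y + K\right) 5 = \left(20 - 11\right) 5 = 9 \cdot 5 = 45$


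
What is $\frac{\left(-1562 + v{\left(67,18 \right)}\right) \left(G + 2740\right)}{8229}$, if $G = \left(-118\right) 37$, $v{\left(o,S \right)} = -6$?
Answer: $\frac{849856}{2743} \approx 309.83$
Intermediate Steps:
$G = -4366$
$\frac{\left(-1562 + v{\left(67,18 \right)}\right) \left(G + 2740\right)}{8229} = \frac{\left(-1562 - 6\right) \left(-4366 + 2740\right)}{8229} = \left(-1568\right) \left(-1626\right) \frac{1}{8229} = 2549568 \cdot \frac{1}{8229} = \frac{849856}{2743}$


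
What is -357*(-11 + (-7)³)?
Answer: 126378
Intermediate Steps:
-357*(-11 + (-7)³) = -357*(-11 - 343) = -357*(-354) = 126378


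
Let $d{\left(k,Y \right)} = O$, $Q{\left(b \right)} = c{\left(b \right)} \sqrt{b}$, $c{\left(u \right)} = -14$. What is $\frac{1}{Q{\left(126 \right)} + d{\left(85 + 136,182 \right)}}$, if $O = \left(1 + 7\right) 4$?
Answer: $- \frac{4}{2959} - \frac{21 \sqrt{14}}{11836} \approx -0.0079904$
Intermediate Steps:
$Q{\left(b \right)} = - 14 \sqrt{b}$
$O = 32$ ($O = 8 \cdot 4 = 32$)
$d{\left(k,Y \right)} = 32$
$\frac{1}{Q{\left(126 \right)} + d{\left(85 + 136,182 \right)}} = \frac{1}{- 14 \sqrt{126} + 32} = \frac{1}{- 14 \cdot 3 \sqrt{14} + 32} = \frac{1}{- 42 \sqrt{14} + 32} = \frac{1}{32 - 42 \sqrt{14}}$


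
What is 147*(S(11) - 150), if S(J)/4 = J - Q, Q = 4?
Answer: -17934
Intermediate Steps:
S(J) = -16 + 4*J (S(J) = 4*(J - 1*4) = 4*(J - 4) = 4*(-4 + J) = -16 + 4*J)
147*(S(11) - 150) = 147*((-16 + 4*11) - 150) = 147*((-16 + 44) - 150) = 147*(28 - 150) = 147*(-122) = -17934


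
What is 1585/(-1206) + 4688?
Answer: 5652143/1206 ≈ 4686.7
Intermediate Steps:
1585/(-1206) + 4688 = 1585*(-1/1206) + 4688 = -1585/1206 + 4688 = 5652143/1206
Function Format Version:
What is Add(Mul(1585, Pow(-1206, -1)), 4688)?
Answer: Rational(5652143, 1206) ≈ 4686.7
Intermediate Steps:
Add(Mul(1585, Pow(-1206, -1)), 4688) = Add(Mul(1585, Rational(-1, 1206)), 4688) = Add(Rational(-1585, 1206), 4688) = Rational(5652143, 1206)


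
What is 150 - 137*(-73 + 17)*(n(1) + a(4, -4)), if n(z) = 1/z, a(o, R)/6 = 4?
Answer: 191950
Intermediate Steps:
a(o, R) = 24 (a(o, R) = 6*4 = 24)
150 - 137*(-73 + 17)*(n(1) + a(4, -4)) = 150 - 137*(-73 + 17)*(1/1 + 24) = 150 - (-7672)*(1 + 24) = 150 - (-7672)*25 = 150 - 137*(-1400) = 150 + 191800 = 191950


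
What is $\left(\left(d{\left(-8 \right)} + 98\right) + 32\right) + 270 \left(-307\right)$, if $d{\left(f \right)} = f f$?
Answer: $-82696$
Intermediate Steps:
$d{\left(f \right)} = f^{2}$
$\left(\left(d{\left(-8 \right)} + 98\right) + 32\right) + 270 \left(-307\right) = \left(\left(\left(-8\right)^{2} + 98\right) + 32\right) + 270 \left(-307\right) = \left(\left(64 + 98\right) + 32\right) - 82890 = \left(162 + 32\right) - 82890 = 194 - 82890 = -82696$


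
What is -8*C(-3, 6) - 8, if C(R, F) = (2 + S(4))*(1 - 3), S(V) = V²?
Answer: 280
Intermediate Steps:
C(R, F) = -36 (C(R, F) = (2 + 4²)*(1 - 3) = (2 + 16)*(-2) = 18*(-2) = -36)
-8*C(-3, 6) - 8 = -8*(-36) - 8 = 288 - 8 = 280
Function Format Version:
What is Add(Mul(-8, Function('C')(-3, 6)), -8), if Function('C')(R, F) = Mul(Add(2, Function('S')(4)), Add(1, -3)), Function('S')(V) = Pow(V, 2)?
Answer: 280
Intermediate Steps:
Function('C')(R, F) = -36 (Function('C')(R, F) = Mul(Add(2, Pow(4, 2)), Add(1, -3)) = Mul(Add(2, 16), -2) = Mul(18, -2) = -36)
Add(Mul(-8, Function('C')(-3, 6)), -8) = Add(Mul(-8, -36), -8) = Add(288, -8) = 280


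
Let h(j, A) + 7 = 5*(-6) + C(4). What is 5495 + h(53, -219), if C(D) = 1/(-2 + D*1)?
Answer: 10917/2 ≈ 5458.5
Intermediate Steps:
C(D) = 1/(-2 + D)
h(j, A) = -73/2 (h(j, A) = -7 + (5*(-6) + 1/(-2 + 4)) = -7 + (-30 + 1/2) = -7 + (-30 + ½) = -7 - 59/2 = -73/2)
5495 + h(53, -219) = 5495 - 73/2 = 10917/2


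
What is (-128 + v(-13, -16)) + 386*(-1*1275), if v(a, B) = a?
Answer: -492291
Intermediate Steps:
(-128 + v(-13, -16)) + 386*(-1*1275) = (-128 - 13) + 386*(-1*1275) = -141 + 386*(-1275) = -141 - 492150 = -492291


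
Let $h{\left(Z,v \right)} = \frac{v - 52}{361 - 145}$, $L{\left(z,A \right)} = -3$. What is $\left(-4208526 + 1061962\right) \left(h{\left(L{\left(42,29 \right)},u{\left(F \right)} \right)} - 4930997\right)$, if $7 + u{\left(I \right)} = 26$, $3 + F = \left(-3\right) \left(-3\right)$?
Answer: $\frac{279282566250595}{18} \approx 1.5516 \cdot 10^{13}$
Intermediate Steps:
$F = 6$ ($F = -3 - -9 = -3 + 9 = 6$)
$u{\left(I \right)} = 19$ ($u{\left(I \right)} = -7 + 26 = 19$)
$h{\left(Z,v \right)} = - \frac{13}{54} + \frac{v}{216}$ ($h{\left(Z,v \right)} = \frac{-52 + v}{216} = \left(-52 + v\right) \frac{1}{216} = - \frac{13}{54} + \frac{v}{216}$)
$\left(-4208526 + 1061962\right) \left(h{\left(L{\left(42,29 \right)},u{\left(F \right)} \right)} - 4930997\right) = \left(-4208526 + 1061962\right) \left(\left(- \frac{13}{54} + \frac{1}{216} \cdot 19\right) - 4930997\right) = - 3146564 \left(\left(- \frac{13}{54} + \frac{19}{216}\right) - 4930997\right) = - 3146564 \left(- \frac{11}{72} - 4930997\right) = \left(-3146564\right) \left(- \frac{355031795}{72}\right) = \frac{279282566250595}{18}$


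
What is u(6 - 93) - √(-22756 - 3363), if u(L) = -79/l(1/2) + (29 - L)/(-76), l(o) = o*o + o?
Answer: -6091/57 - I*√26119 ≈ -106.86 - 161.61*I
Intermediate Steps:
l(o) = o + o² (l(o) = o² + o = o + o²)
u(L) = -24103/228 + L/76 (u(L) = -79*2/(1 + 1/2) + (29 - L)/(-76) = -79*2/(1 + ½) + (29 - L)*(-1/76) = -79/((½)*(3/2)) + (-29/76 + L/76) = -79/¾ + (-29/76 + L/76) = -79*4/3 + (-29/76 + L/76) = -316/3 + (-29/76 + L/76) = -24103/228 + L/76)
u(6 - 93) - √(-22756 - 3363) = (-24103/228 + (6 - 93)/76) - √(-22756 - 3363) = (-24103/228 + (1/76)*(-87)) - √(-26119) = (-24103/228 - 87/76) - I*√26119 = -6091/57 - I*√26119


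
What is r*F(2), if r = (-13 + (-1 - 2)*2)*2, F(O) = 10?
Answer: -380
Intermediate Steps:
r = -38 (r = (-13 - 3*2)*2 = (-13 - 6)*2 = -19*2 = -38)
r*F(2) = -38*10 = -380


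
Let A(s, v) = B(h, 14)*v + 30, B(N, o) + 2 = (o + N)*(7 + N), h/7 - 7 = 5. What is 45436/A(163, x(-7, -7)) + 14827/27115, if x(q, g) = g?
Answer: -4149449/22857945 ≈ -0.18153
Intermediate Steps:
h = 84 (h = 49 + 7*5 = 49 + 35 = 84)
B(N, o) = -2 + (7 + N)*(N + o) (B(N, o) = -2 + (o + N)*(7 + N) = -2 + (N + o)*(7 + N) = -2 + (7 + N)*(N + o))
A(s, v) = 30 + 8916*v (A(s, v) = (-2 + 84² + 7*84 + 7*14 + 84*14)*v + 30 = (-2 + 7056 + 588 + 98 + 1176)*v + 30 = 8916*v + 30 = 30 + 8916*v)
45436/A(163, x(-7, -7)) + 14827/27115 = 45436/(30 + 8916*(-7)) + 14827/27115 = 45436/(30 - 62412) + 14827*(1/27115) = 45436/(-62382) + 14827/27115 = 45436*(-1/62382) + 14827/27115 = -614/843 + 14827/27115 = -4149449/22857945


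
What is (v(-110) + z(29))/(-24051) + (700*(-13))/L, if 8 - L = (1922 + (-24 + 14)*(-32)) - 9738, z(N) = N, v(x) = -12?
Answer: -7821131/6445668 ≈ -1.2134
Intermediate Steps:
L = 7504 (L = 8 - ((1922 + (-24 + 14)*(-32)) - 9738) = 8 - ((1922 - 10*(-32)) - 9738) = 8 - ((1922 + 320) - 9738) = 8 - (2242 - 9738) = 8 - 1*(-7496) = 8 + 7496 = 7504)
(v(-110) + z(29))/(-24051) + (700*(-13))/L = (-12 + 29)/(-24051) + (700*(-13))/7504 = 17*(-1/24051) - 9100*1/7504 = -17/24051 - 325/268 = -7821131/6445668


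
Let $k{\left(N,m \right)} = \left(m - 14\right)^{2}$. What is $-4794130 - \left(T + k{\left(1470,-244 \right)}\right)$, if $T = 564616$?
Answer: $-5425310$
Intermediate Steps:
$k{\left(N,m \right)} = \left(-14 + m\right)^{2}$
$-4794130 - \left(T + k{\left(1470,-244 \right)}\right) = -4794130 - \left(564616 + \left(-14 - 244\right)^{2}\right) = -4794130 - \left(564616 + \left(-258\right)^{2}\right) = -4794130 - \left(564616 + 66564\right) = -4794130 - 631180 = -5425310$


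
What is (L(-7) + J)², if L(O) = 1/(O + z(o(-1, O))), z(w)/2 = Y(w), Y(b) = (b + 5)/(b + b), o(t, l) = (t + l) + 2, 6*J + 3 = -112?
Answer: 22572001/60516 ≈ 372.99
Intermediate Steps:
J = -115/6 (J = -½ + (⅙)*(-112) = -½ - 56/3 = -115/6 ≈ -19.167)
o(t, l) = 2 + l + t (o(t, l) = (l + t) + 2 = 2 + l + t)
Y(b) = (5 + b)/(2*b) (Y(b) = (5 + b)/((2*b)) = (5 + b)*(1/(2*b)) = (5 + b)/(2*b))
z(w) = (5 + w)/w (z(w) = 2*((5 + w)/(2*w)) = (5 + w)/w)
L(O) = 1/(O + (6 + O)/(1 + O)) (L(O) = 1/(O + (5 + (2 + O - 1))/(2 + O - 1)) = 1/(O + (5 + (1 + O))/(1 + O)) = 1/(O + (6 + O)/(1 + O)))
(L(-7) + J)² = ((1 - 7)/(6 - 7 - 7*(1 - 7)) - 115/6)² = (-6/(6 - 7 - 7*(-6)) - 115/6)² = (-6/(6 - 7 + 42) - 115/6)² = (-6/41 - 115/6)² = (-4751/246)² = 22572001/60516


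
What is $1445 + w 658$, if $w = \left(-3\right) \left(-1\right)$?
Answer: $3419$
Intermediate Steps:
$w = 3$
$1445 + w 658 = 1445 + 3 \cdot 658 = 1445 + 1974 = 3419$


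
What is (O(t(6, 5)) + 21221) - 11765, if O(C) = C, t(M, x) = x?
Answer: 9461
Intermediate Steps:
(O(t(6, 5)) + 21221) - 11765 = (5 + 21221) - 11765 = 21226 - 11765 = 9461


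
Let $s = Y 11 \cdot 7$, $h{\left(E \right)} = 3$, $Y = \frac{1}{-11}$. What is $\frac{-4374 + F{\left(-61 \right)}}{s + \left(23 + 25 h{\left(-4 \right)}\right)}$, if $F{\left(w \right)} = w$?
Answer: $- \frac{4435}{91} \approx -48.736$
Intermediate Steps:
$Y = - \frac{1}{11} \approx -0.090909$
$s = -7$ ($s = \left(- \frac{1}{11}\right) 11 \cdot 7 = \left(-1\right) 7 = -7$)
$\frac{-4374 + F{\left(-61 \right)}}{s + \left(23 + 25 h{\left(-4 \right)}\right)} = \frac{-4374 - 61}{-7 + \left(23 + 25 \cdot 3\right)} = - \frac{4435}{-7 + \left(23 + 75\right)} = - \frac{4435}{-7 + 98} = - \frac{4435}{91}$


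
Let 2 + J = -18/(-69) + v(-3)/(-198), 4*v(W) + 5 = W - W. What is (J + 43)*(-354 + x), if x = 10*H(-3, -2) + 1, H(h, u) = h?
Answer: -287909909/18216 ≈ -15805.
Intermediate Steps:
v(W) = -5/4 (v(W) = -5/4 + (W - W)/4 = -5/4 + (¼)*0 = -5/4 + 0 = -5/4)
J = -31565/18216 (J = -2 + (-18/(-69) - 5/4/(-198)) = -2 + (-18*(-1/69) - 5/4*(-1/198)) = -2 + (6/23 + 5/792) = -2 + 4867/18216 = -31565/18216 ≈ -1.7328)
x = -29 (x = 10*(-3) + 1 = -30 + 1 = -29)
(J + 43)*(-354 + x) = (-31565/18216 + 43)*(-354 - 29) = (751723/18216)*(-383) = -287909909/18216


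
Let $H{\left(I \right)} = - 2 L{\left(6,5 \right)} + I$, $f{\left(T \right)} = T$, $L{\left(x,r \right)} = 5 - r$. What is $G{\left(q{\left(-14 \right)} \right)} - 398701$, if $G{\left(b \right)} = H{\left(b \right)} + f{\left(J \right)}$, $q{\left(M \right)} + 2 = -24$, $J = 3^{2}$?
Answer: $-398718$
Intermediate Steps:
$J = 9$
$q{\left(M \right)} = -26$ ($q{\left(M \right)} = -2 - 24 = -26$)
$H{\left(I \right)} = I$ ($H{\left(I \right)} = - 2 \left(5 - 5\right) + I = \left(-2\right) 0 + I = 0 + I = I$)
$G{\left(b \right)} = 9 + b$ ($G{\left(b \right)} = b + 9 = 9 + b$)
$G{\left(q{\left(-14 \right)} \right)} - 398701 = \left(9 - 26\right) - 398701 = -17 - 398701 = -398718$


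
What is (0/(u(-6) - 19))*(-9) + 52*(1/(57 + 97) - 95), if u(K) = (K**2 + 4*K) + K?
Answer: -380354/77 ≈ -4939.7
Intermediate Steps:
u(K) = K**2 + 5*K
(0/(u(-6) - 19))*(-9) + 52*(1/(57 + 97) - 95) = (0/(-6*(5 - 6) - 19))*(-9) + 52*(1/(57 + 97) - 95) = (0/(-6*(-1) - 19))*(-9) + 52*(1/154 - 95) = (0/(6 - 19))*(-9) + 52*(1/154 - 95) = (0/(-13))*(-9) + 52*(-14629/154) = -1/13*0*(-9) - 380354/77 = 0*(-9) - 380354/77 = 0 - 380354/77 = -380354/77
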